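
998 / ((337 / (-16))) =-15968 / 337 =-47.38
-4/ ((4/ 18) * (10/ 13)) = -117/ 5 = -23.40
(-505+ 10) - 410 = -905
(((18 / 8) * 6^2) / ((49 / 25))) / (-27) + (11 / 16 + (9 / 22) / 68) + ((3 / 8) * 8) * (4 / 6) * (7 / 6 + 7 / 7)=1537729 / 439824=3.50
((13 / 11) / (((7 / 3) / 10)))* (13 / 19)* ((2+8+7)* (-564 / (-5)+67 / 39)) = 9870302 / 1463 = 6746.62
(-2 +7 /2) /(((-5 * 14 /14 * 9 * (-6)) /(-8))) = -0.04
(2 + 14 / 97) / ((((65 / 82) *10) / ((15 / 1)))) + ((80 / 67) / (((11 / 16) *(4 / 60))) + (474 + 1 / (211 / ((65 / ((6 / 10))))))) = 114177291643 / 226262685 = 504.62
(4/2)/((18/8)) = 8/9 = 0.89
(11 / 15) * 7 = 77 / 15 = 5.13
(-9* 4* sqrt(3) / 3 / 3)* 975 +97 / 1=97 -3900* sqrt(3)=-6658.00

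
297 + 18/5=1503/5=300.60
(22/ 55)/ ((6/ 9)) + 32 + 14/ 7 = 173/ 5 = 34.60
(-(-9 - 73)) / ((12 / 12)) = 82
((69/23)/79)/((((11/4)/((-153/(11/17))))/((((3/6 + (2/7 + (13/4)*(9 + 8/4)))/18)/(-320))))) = 80631/3893120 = 0.02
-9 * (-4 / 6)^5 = 32 / 27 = 1.19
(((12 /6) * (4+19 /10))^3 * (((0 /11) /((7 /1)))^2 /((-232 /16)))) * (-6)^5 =0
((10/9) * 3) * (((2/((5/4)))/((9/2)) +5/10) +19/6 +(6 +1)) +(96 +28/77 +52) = 54976/297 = 185.10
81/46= 1.76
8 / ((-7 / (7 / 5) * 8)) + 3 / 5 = 2 / 5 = 0.40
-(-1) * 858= 858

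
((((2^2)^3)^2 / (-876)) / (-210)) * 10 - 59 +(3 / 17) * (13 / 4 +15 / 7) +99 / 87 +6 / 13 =-6629066099 / 117899964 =-56.23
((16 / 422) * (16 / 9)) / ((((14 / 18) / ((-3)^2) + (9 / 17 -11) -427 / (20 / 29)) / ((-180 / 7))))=70502400 / 25607296967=0.00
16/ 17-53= -52.06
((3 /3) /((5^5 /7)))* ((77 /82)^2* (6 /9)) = 0.00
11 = 11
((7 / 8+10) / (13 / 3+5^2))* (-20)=-7.41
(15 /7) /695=3 /973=0.00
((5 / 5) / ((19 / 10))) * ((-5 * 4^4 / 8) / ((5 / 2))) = -640 / 19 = -33.68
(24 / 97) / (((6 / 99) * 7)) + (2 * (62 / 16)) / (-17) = 5879 / 46172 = 0.13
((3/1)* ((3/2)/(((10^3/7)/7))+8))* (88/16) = 532851/4000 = 133.21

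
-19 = -19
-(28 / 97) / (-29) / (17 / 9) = 252 / 47821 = 0.01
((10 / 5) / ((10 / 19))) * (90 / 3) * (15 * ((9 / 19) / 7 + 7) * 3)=253800 / 7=36257.14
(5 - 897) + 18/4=-1775/2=-887.50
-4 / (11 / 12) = -48 / 11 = -4.36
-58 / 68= -29 / 34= -0.85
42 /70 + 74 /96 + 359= 86489 /240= 360.37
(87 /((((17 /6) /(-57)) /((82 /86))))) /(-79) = 1219914 /57749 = 21.12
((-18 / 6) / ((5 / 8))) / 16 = -3 / 10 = -0.30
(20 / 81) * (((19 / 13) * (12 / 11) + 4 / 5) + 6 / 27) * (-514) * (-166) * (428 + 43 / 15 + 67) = 42916669614464 / 1563705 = 27445502.58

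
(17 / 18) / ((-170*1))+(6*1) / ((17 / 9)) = 9703 / 3060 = 3.17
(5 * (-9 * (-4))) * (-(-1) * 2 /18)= 20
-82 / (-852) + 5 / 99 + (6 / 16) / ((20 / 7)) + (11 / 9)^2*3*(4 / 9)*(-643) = -38880609997 / 30365280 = -1280.43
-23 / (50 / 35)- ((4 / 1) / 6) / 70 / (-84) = -142001 / 8820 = -16.10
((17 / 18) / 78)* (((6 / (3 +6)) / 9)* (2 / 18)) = 17 / 170586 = 0.00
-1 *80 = -80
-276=-276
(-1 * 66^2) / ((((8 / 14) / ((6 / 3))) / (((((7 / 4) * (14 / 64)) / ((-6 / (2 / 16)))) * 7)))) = 871563 / 1024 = 851.14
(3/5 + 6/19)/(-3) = -29/95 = -0.31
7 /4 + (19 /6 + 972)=11723 /12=976.92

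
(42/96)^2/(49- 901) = -49/218112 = -0.00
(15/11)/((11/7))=105/121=0.87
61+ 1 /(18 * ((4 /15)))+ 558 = 14861 /24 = 619.21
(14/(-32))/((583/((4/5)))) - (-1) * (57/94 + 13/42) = 10533731/11508420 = 0.92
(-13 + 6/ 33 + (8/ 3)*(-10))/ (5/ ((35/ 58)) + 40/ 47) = -428687/ 99198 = -4.32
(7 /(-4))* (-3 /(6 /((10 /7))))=5 /4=1.25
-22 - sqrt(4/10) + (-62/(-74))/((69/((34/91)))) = -5110052/232323 - sqrt(10)/5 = -22.63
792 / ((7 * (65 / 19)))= 15048 / 455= 33.07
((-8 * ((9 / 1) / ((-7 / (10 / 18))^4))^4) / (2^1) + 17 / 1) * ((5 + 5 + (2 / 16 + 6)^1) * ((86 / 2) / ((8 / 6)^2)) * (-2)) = -295028917666507938637533845573 / 22248204270643355826048192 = -13260.80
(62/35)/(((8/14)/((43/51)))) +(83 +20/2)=48763/510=95.61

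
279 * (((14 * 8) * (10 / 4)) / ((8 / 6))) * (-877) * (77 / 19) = -3956524110 / 19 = -208238111.05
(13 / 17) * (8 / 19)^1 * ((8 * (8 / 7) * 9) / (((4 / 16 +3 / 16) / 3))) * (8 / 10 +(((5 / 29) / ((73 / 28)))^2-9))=-528069332164608 / 354658459015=-1488.95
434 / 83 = 5.23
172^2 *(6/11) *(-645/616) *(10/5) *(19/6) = -90637980/847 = -107010.60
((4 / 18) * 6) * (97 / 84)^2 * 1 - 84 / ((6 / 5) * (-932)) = 1.85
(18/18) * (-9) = -9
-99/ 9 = -11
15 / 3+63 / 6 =15.50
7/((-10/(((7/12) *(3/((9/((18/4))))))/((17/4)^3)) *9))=-196/221085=-0.00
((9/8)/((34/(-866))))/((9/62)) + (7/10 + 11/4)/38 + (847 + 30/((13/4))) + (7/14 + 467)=189194259/167960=1126.42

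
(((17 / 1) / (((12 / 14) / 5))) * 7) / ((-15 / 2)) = -833 / 9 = -92.56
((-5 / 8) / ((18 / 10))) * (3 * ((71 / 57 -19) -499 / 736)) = 19331875 / 1006848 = 19.20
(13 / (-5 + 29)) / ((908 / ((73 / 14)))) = 949 / 305088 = 0.00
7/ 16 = 0.44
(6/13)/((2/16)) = 48/13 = 3.69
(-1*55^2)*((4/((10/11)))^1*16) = -212960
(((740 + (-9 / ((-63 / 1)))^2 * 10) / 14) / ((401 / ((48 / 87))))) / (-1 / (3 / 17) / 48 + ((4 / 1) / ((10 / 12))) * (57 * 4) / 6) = 208915200 / 523495122521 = 0.00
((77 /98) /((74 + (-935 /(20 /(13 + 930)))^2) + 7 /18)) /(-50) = -396 /48976435417175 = -0.00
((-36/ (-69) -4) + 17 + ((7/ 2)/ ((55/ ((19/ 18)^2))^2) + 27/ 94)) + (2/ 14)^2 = 465280687298143/ 33640866151200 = 13.83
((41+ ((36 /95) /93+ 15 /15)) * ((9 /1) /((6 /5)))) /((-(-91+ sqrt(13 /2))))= 185553 * sqrt(26) /9747361+ 2597742 /749797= 3.56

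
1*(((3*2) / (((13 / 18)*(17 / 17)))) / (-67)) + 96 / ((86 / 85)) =3549036 / 37453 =94.76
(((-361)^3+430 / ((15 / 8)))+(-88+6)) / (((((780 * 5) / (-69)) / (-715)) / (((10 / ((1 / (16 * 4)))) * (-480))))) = 182823484687360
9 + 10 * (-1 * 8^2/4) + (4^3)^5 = 1073741673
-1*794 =-794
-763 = -763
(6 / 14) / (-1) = -3 / 7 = -0.43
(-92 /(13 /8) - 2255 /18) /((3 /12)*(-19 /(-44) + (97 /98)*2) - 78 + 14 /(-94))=8625987832 /3677497083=2.35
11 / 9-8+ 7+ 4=38 / 9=4.22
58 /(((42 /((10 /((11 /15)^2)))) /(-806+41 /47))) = -823041750 /39809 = -20674.77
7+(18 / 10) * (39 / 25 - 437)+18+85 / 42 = -3973033 / 5250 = -756.77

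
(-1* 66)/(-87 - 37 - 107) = 2/7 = 0.29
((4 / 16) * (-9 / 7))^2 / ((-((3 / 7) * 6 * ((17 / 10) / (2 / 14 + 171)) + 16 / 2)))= -242595 / 18844616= -0.01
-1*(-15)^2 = -225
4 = 4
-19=-19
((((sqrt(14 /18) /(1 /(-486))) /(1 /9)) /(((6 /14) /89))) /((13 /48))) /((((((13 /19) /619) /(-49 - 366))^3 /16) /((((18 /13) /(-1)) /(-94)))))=243335283196326279388847424000 * sqrt(7) /17450771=36892618930415950888836.03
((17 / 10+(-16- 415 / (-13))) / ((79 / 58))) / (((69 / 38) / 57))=607202 / 1495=406.16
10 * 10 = 100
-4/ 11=-0.36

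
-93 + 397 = 304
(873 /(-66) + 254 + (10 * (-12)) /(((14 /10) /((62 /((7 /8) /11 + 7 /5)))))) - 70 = -3687907 /1078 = -3421.06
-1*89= -89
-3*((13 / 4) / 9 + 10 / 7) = -451 / 84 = -5.37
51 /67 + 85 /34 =437 /134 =3.26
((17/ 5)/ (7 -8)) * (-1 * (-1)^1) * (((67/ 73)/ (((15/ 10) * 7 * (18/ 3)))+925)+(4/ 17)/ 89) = -6436535242/ 2046555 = -3145.06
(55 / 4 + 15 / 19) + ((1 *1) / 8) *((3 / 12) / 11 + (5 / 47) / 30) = 13713937 / 943008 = 14.54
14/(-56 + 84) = 1/2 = 0.50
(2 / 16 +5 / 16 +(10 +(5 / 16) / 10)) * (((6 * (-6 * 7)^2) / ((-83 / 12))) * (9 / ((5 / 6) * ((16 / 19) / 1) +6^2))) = -682092495 / 173636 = -3928.29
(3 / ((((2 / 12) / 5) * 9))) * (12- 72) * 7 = -4200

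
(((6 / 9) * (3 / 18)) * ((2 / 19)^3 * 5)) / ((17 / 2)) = 80 / 1049427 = 0.00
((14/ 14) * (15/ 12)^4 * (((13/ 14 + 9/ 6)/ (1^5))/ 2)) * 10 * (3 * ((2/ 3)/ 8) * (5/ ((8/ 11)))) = 2921875/ 57344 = 50.95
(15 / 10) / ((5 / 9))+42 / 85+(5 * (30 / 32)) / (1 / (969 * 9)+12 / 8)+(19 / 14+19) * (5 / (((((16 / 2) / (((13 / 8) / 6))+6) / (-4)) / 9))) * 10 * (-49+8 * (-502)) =8038968436554189 / 1917999160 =4191330.53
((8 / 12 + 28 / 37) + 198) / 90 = 11068 / 4995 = 2.22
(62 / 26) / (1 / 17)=40.54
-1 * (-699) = 699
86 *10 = 860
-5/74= -0.07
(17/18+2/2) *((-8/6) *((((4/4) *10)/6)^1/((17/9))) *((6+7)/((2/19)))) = -43225/153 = -282.52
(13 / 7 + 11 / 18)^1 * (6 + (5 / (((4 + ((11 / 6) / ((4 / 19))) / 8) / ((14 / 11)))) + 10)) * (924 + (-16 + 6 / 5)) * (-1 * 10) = -262108321952 / 677061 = -387126.60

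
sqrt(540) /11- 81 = -81 + 6*sqrt(15) /11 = -78.89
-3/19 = -0.16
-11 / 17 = -0.65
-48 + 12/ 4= -45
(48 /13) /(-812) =-12 /2639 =-0.00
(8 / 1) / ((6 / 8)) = 32 / 3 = 10.67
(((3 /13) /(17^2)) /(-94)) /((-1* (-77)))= -3 /27193166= -0.00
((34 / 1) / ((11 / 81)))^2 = 7584516 / 121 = 62681.95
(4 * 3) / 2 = 6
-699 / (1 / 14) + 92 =-9694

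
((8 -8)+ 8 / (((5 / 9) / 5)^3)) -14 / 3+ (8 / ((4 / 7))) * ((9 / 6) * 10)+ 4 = 18124 / 3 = 6041.33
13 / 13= 1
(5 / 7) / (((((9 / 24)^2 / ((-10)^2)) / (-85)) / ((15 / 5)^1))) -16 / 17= -46240336 / 357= -129524.75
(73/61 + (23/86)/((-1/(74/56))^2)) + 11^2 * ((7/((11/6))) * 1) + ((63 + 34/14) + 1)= 2180197507/4112864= 530.09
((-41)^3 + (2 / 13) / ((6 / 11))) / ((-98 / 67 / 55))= 2591559.65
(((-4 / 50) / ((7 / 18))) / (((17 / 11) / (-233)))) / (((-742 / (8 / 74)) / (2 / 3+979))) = -180783768 / 40837825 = -4.43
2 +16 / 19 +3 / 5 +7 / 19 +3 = 647 / 95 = 6.81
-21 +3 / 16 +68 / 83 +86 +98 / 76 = 1698019 / 25232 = 67.30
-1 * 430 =-430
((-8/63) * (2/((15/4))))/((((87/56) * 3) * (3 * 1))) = -512/105705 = -0.00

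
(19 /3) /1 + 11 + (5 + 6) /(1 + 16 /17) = 23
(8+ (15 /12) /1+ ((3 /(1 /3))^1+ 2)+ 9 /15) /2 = 417 /40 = 10.42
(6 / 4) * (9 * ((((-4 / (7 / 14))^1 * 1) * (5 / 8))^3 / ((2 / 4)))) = -3375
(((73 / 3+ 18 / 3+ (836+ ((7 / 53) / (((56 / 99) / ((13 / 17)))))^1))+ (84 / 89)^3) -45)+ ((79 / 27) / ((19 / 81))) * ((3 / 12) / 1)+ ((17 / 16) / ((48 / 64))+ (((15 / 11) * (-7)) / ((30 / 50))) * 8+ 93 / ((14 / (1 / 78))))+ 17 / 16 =700.76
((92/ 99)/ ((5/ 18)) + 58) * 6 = 20244/ 55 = 368.07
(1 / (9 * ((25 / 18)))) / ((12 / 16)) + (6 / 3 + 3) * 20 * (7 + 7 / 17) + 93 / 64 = 60607279 / 81600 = 742.74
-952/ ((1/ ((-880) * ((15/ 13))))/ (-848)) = -10656307200/ 13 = -819715938.46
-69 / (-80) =69 / 80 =0.86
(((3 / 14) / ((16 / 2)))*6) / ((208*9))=1 / 11648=0.00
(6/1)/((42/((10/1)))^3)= 250/3087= 0.08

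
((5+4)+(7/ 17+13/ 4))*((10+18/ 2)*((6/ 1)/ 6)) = 16359/ 68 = 240.57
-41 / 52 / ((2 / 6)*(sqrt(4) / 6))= -369 / 52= -7.10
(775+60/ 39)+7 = 10186/ 13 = 783.54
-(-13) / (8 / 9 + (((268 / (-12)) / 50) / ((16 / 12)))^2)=4680000 / 360401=12.99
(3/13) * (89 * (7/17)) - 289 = -62000/221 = -280.54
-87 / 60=-29 / 20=-1.45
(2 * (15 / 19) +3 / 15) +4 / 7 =1563 / 665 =2.35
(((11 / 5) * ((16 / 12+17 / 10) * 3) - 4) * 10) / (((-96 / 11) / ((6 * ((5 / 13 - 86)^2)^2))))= -13520908026165771 / 2284880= -5917557169.81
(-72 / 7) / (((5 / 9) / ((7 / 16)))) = -81 / 10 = -8.10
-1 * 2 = -2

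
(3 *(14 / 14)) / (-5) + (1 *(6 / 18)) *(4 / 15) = -23 / 45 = -0.51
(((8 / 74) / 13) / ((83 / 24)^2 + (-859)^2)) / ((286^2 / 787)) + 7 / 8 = 29263821678849631 / 33444367628826440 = 0.88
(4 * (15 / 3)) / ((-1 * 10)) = -2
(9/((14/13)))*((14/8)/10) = 117/80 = 1.46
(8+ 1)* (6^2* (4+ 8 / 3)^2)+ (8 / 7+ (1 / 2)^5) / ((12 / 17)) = 38711671 / 2688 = 14401.66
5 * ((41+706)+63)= 4050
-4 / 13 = -0.31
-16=-16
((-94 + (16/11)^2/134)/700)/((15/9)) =-0.08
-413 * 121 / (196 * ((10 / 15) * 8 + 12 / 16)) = -21417 / 511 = -41.91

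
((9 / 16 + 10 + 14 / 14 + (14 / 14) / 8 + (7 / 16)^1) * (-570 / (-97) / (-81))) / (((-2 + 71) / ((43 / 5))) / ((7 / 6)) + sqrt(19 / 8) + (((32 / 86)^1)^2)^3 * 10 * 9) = -98048221202437497513900 / 755978404891228630555469 + 186012081361257293146655 * sqrt(38) / 40822833864126346049995326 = -0.10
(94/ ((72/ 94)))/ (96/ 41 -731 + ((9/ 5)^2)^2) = -56605625/ 331251732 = -0.17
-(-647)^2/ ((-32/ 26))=5441917/ 16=340119.81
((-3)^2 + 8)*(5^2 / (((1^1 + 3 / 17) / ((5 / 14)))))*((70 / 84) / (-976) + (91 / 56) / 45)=4475165 / 983808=4.55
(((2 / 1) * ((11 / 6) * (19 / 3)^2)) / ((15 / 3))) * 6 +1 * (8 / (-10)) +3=8041 / 45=178.69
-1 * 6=-6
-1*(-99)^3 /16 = 970299 /16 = 60643.69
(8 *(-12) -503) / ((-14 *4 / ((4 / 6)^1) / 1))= 599 / 84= 7.13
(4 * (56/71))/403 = 224/28613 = 0.01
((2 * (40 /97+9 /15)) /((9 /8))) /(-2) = -3928 /4365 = -0.90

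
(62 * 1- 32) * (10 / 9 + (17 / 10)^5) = 13778713 / 30000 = 459.29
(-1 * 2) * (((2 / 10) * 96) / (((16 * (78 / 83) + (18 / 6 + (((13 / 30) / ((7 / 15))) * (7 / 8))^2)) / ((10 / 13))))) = -8159232 / 5164367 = -1.58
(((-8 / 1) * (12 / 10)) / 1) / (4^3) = -3 / 20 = -0.15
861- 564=297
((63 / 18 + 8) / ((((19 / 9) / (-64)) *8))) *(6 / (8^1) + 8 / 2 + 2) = -5589 / 19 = -294.16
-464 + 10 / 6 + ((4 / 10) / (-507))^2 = -462.33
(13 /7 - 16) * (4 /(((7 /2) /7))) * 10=-7920 /7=-1131.43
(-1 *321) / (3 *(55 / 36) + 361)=-36 / 41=-0.88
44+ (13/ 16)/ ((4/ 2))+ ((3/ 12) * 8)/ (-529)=44.40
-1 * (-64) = 64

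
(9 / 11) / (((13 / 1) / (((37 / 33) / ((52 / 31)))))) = 3441 / 81796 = 0.04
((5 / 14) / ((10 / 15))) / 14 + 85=33335 / 392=85.04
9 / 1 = 9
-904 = -904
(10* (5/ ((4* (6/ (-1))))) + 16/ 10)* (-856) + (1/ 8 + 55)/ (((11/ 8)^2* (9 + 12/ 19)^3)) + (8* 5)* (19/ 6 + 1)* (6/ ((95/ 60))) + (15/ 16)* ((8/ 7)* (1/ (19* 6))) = 1045.35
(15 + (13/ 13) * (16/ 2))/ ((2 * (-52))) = -23/ 104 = -0.22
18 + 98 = 116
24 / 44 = 6 / 11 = 0.55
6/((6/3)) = 3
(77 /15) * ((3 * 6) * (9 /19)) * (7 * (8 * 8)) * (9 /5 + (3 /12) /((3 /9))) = 23750496 /475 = 50001.04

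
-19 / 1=-19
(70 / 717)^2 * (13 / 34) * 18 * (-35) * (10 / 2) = -11147500 / 971057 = -11.48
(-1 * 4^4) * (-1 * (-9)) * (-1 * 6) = 13824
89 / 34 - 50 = -47.38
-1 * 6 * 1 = -6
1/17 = 0.06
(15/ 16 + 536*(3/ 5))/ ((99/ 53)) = 151951/ 880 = 172.67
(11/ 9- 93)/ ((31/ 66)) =-18172/ 93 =-195.40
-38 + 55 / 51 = -1883 / 51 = -36.92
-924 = -924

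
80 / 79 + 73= 5847 / 79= 74.01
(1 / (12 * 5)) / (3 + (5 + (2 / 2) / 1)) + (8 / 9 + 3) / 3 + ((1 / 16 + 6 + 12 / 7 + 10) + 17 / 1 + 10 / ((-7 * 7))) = 35.87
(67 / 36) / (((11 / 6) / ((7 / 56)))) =67 / 528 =0.13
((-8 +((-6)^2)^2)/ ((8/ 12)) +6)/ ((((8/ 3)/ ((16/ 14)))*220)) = 2907/ 770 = 3.78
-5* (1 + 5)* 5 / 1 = -150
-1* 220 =-220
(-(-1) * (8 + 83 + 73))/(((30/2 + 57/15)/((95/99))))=38950/4653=8.37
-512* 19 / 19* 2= -1024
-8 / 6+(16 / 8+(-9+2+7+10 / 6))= 7 / 3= 2.33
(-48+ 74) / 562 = 13 / 281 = 0.05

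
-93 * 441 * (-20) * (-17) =-13944420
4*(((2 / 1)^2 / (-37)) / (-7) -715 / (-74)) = 10026 / 259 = 38.71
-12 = -12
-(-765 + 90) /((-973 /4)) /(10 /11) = -2970 /973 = -3.05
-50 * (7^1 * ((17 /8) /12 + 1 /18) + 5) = -47725 /144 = -331.42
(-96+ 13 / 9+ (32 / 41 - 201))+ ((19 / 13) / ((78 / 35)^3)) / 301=-3206044707569 / 10876257288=-294.77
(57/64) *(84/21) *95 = 5415/16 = 338.44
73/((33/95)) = 6935/33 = 210.15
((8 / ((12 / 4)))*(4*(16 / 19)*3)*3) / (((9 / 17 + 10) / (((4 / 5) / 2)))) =52224 / 17005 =3.07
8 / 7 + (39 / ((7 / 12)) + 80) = 148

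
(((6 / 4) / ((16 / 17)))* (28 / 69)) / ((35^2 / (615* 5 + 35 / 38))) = 397409 / 244720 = 1.62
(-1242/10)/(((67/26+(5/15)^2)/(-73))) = 3372.95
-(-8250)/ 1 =8250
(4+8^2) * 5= 340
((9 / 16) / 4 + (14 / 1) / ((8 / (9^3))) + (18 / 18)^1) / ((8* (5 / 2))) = 81721 / 1280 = 63.84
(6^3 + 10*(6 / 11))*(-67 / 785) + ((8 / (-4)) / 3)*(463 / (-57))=-13.49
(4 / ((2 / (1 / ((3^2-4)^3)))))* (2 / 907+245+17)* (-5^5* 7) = -83172600 / 907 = -91700.77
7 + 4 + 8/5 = 12.60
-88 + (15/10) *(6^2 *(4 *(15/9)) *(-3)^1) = -1168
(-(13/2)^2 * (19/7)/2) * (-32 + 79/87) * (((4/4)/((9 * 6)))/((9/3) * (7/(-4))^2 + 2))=8685755/2943297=2.95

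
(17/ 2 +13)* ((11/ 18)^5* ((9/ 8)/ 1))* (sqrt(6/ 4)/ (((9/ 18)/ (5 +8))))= 90027509* sqrt(6)/ 3359232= 65.65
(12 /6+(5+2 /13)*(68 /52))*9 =13293 /169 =78.66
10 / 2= 5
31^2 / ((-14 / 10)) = -686.43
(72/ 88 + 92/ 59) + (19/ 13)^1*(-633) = -7785464/ 8437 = -922.78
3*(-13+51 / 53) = -1914 / 53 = -36.11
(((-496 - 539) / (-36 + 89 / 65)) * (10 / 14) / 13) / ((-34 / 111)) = -2872125 / 535738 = -5.36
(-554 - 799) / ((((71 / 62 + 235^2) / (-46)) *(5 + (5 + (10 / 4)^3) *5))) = 30870048 / 2961778165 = 0.01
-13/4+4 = 3/4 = 0.75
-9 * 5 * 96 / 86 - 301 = -15103 / 43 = -351.23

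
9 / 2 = 4.50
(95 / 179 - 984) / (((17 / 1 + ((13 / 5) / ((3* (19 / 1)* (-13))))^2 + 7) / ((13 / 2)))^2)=-196281772671830625 / 2720917609301516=-72.14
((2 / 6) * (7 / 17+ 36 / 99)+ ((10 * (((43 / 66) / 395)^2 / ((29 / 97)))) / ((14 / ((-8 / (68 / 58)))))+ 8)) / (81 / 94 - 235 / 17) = -3139236160028 / 4927119684795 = -0.64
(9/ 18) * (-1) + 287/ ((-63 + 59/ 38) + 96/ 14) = -167205/ 29042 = -5.76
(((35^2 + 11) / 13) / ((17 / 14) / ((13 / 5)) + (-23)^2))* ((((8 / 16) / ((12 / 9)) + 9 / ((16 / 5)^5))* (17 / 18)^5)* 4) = 143777967032959 / 662949218746368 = 0.22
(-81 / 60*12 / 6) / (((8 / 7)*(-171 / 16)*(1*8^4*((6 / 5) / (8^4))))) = 7 / 38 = 0.18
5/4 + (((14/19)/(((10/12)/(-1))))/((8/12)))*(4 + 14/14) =-409/76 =-5.38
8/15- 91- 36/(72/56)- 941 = -15892/15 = -1059.47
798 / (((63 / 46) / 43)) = 25054.67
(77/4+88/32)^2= 484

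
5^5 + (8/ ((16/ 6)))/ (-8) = 3124.62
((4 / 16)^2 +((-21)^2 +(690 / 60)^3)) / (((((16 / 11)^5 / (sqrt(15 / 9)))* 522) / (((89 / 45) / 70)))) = 449944122749* sqrt(15) / 82760328806400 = 0.02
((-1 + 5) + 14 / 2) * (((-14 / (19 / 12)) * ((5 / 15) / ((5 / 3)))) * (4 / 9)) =-2464 / 285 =-8.65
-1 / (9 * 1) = -1 / 9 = -0.11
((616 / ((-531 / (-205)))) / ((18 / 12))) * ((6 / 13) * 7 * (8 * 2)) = 56573440 / 6903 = 8195.49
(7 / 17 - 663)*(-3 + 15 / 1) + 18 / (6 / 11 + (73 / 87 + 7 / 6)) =-659439660 / 83011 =-7944.00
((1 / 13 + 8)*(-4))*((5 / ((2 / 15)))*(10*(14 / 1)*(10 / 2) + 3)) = -11072250 / 13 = -851711.54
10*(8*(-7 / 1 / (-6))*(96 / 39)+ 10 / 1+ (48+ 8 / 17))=539980 / 663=814.45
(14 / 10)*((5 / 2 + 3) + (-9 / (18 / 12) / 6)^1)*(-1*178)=-5607 / 5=-1121.40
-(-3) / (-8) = -3 / 8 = -0.38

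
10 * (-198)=-1980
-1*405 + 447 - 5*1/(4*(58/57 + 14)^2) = 123083403/2930944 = 41.99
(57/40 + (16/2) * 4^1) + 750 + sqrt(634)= sqrt(634) + 31337/40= 808.60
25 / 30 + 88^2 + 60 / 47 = 2184403 / 282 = 7746.11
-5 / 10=-1 / 2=-0.50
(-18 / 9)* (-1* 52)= 104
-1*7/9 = -7/9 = -0.78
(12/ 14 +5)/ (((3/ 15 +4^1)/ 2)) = 410/ 147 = 2.79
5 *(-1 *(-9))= 45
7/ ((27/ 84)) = 196/ 9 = 21.78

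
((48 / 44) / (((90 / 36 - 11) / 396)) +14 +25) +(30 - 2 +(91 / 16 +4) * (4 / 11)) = 14735 / 748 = 19.70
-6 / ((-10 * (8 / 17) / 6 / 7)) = 1071 / 20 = 53.55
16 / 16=1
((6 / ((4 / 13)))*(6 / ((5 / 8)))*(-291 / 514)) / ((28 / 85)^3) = -4181822775 / 1410416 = -2964.96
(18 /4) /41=0.11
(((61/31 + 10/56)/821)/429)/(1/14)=621/7278986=0.00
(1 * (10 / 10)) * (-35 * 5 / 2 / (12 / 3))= -175 / 8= -21.88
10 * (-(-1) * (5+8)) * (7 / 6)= 455 / 3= 151.67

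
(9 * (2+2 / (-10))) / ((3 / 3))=81 / 5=16.20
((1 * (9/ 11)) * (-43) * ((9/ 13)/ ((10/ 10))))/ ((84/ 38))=-22059/ 2002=-11.02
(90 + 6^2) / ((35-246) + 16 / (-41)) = -574 / 963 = -0.60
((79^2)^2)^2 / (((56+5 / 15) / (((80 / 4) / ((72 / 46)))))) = 174467513139254515 / 507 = 344117382917661.77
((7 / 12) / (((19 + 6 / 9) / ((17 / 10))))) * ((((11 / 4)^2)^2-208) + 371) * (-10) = -6707911 / 60416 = -111.03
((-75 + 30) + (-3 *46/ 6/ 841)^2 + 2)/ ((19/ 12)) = -364950648/ 13438339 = -27.16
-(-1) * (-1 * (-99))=99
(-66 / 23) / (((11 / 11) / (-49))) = 3234 / 23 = 140.61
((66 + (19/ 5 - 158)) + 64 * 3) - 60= 219/ 5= 43.80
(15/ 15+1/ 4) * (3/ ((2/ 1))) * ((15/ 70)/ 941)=45/ 105392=0.00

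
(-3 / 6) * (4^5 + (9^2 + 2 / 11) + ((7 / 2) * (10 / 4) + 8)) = -49365 / 88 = -560.97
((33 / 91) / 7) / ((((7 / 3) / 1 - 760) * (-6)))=33 / 2895802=0.00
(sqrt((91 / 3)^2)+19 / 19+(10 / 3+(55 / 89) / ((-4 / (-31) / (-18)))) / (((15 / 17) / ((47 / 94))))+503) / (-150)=-1561537 / 480600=-3.25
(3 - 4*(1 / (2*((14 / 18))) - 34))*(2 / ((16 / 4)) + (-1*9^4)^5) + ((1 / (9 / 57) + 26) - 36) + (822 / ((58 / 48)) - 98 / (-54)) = -2597450489140486960224983 / 1566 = -1658652930485623857104.08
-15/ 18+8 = 43/ 6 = 7.17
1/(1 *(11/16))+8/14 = 156/77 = 2.03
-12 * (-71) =852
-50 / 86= -25 / 43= -0.58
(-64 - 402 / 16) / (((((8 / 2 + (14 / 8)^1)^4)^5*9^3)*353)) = -4260607557632 / 19201321442093410683869844319119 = -0.00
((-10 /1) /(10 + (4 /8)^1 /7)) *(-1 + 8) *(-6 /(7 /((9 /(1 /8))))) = 20160 /47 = 428.94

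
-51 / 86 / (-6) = 17 / 172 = 0.10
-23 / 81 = -0.28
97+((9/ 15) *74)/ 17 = 8467/ 85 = 99.61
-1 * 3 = -3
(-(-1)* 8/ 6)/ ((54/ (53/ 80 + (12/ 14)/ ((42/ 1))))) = 2677/ 158760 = 0.02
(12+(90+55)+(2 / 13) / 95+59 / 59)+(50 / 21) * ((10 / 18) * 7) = 5577314 / 33345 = 167.26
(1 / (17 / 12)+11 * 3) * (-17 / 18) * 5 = -159.17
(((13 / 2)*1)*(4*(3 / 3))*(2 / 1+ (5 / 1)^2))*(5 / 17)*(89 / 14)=156195 / 119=1312.56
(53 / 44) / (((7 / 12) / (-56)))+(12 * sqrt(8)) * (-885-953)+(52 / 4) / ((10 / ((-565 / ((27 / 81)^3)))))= -44112 * sqrt(2)-438837 / 22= -82330.93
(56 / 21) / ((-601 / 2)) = -16 / 1803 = -0.01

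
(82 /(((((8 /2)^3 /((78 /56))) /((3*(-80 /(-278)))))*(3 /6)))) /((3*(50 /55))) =17589 /15568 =1.13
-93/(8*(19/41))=-25.09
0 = 0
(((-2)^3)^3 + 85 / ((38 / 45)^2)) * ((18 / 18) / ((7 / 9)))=-729261 / 1444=-505.03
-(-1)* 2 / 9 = 2 / 9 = 0.22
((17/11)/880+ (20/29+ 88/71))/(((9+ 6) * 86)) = 38483963/25711144800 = 0.00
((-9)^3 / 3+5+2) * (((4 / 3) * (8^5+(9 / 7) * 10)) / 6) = -108307952 / 63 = -1719173.84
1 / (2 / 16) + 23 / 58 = 487 / 58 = 8.40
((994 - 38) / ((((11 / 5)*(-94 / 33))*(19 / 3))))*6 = -129060 / 893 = -144.52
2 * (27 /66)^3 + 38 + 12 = 266929 /5324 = 50.14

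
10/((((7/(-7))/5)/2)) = -100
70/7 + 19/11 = 129/11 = 11.73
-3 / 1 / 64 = -3 / 64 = -0.05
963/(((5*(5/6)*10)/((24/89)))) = 69336/11125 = 6.23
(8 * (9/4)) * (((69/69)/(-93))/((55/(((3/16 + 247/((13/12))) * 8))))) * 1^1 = -6.42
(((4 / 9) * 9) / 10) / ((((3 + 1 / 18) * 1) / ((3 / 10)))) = 54 / 1375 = 0.04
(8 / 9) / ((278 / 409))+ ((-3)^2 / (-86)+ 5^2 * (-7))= -18698113 / 107586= -173.80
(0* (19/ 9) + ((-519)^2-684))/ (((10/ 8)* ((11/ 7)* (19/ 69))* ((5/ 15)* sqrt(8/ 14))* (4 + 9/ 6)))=1557251892* sqrt(7)/ 11495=358425.51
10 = 10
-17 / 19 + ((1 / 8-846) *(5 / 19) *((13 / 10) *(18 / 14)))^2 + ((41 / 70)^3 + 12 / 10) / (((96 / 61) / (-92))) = 1644498802203053 / 11887008000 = 138344.22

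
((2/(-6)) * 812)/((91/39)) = -116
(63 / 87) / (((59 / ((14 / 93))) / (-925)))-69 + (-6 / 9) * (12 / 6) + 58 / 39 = -48650145 / 689533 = -70.56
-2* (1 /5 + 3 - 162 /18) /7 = 58 /35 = 1.66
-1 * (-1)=1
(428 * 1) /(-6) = -214 /3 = -71.33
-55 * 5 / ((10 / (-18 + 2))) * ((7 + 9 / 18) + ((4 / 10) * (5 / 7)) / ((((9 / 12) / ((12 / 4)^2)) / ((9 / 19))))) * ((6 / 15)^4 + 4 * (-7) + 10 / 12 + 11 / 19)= -33683622698 / 315875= -106635.92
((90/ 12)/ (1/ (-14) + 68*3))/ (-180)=-7/ 34260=-0.00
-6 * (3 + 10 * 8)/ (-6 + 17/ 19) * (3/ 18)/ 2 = 1577/ 194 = 8.13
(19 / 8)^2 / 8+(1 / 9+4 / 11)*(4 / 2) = 83867 / 50688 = 1.65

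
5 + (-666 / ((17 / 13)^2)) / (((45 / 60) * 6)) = -23567 / 289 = -81.55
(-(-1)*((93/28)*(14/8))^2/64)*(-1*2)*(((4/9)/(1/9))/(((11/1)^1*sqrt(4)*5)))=-0.04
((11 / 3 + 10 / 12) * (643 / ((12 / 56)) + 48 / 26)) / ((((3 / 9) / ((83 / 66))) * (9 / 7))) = 34016969 / 858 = 39646.82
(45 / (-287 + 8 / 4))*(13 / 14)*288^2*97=-1179613.35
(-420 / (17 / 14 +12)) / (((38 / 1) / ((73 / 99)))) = -14308 / 23199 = -0.62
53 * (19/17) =59.24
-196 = -196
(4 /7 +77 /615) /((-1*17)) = -2999 /73185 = -0.04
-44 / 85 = -0.52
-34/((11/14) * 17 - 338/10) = 2380/1431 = 1.66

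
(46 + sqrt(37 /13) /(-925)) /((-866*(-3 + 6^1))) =-23 /1299 + sqrt(481) /31240950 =-0.02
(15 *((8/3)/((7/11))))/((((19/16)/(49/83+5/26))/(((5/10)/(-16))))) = -185790/143507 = -1.29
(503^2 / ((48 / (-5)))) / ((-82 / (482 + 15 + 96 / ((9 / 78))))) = 427145.53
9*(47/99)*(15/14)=705/154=4.58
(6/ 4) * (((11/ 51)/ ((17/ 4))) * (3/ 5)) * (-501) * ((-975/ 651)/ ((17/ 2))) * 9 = 36.29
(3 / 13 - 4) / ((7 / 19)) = -10.23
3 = 3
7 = 7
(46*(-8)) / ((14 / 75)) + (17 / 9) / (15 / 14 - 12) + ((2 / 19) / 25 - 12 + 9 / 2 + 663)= -708915757 / 538650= -1316.10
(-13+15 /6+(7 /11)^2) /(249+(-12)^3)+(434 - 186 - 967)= -257340599 /357918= -718.99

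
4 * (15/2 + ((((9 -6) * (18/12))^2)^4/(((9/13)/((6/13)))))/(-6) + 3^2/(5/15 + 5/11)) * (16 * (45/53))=-2795202945/2756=-1014224.58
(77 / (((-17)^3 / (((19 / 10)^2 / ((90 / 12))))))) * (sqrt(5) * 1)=-27797 * sqrt(5) / 3684750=-0.02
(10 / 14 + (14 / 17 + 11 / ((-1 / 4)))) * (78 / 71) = -394134 / 8449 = -46.65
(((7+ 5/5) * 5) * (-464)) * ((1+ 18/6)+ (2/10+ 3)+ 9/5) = -167040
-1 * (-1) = 1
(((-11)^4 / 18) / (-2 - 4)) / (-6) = 14641 / 648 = 22.59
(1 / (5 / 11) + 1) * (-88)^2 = 123904 / 5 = 24780.80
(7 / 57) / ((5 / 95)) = 7 / 3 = 2.33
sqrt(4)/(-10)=-0.20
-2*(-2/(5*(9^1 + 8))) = 4/85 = 0.05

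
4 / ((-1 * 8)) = -1 / 2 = -0.50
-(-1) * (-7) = -7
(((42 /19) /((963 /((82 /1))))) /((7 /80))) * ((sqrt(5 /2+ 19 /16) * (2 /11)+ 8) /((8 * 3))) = 820 * sqrt(59) /201267+ 13120 /18297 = 0.75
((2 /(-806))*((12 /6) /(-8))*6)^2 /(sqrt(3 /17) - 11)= -1683 /1334352344 - 9*sqrt(51) /1334352344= -0.00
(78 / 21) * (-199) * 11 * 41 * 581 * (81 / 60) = -2614657617 / 10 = -261465761.70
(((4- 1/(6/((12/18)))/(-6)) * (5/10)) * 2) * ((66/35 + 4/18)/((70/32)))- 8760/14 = -621.84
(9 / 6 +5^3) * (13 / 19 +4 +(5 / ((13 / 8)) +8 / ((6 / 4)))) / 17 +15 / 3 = 2580829 / 25194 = 102.44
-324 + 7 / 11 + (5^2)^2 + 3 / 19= 63075 / 209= 301.79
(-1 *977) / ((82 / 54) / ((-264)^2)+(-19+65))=-1838510784 / 86562473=-21.24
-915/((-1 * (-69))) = -305/23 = -13.26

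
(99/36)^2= 121/16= 7.56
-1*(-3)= 3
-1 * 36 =-36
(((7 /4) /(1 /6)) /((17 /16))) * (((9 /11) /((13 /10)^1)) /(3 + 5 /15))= 4536 /2431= 1.87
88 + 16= 104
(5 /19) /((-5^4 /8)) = -8 /2375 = -0.00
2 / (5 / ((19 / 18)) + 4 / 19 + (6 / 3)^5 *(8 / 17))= 323 / 3231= 0.10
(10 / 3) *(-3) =-10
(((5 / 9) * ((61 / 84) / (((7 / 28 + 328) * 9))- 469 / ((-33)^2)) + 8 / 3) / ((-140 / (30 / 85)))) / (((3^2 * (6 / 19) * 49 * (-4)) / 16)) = 12464496812 / 70910404900335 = 0.00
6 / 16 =3 / 8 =0.38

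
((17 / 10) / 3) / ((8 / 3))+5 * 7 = 2817 / 80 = 35.21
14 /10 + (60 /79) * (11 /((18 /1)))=2209 /1185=1.86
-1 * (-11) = 11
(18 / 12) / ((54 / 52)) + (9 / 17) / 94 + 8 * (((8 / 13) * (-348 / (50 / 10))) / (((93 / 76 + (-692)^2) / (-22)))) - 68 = -2263624322892317 / 34021975856310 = -66.53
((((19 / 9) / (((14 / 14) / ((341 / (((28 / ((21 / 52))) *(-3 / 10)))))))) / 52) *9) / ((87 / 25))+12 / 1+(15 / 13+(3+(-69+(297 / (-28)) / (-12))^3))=-6528132625338587 / 20656656384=-316030.46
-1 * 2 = -2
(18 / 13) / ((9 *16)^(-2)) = 373248 / 13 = 28711.38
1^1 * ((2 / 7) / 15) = 0.02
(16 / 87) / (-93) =-16 / 8091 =-0.00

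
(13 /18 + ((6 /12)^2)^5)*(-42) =-46655 /1536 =-30.37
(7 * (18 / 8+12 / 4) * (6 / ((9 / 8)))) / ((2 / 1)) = 98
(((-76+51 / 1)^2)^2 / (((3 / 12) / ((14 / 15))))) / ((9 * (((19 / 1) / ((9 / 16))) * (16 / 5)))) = 2734375 / 1824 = 1499.11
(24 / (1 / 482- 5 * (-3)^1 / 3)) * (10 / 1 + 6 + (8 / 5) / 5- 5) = 3273744 / 60275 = 54.31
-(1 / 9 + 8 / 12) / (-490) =1 / 630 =0.00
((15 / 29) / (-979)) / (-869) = 15 / 24671779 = 0.00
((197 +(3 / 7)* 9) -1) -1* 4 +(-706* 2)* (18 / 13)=-160089 / 91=-1759.22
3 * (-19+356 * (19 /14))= 9747 /7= 1392.43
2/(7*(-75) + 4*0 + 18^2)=-2/201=-0.01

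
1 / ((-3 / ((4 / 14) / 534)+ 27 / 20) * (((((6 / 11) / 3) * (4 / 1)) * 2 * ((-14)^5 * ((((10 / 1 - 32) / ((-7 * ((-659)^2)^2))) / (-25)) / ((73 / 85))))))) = -344194976203825 / 1171485778176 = -293.81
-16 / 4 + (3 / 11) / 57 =-835 / 209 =-4.00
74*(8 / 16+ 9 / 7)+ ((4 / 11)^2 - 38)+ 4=83239 / 847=98.28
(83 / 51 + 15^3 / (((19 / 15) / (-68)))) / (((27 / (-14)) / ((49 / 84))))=8602730227 / 156978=54802.14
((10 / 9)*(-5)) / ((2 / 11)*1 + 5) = -550 / 513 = -1.07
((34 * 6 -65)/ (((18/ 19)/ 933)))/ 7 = 821351/ 42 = 19555.98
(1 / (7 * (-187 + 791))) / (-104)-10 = -4397121 / 439712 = -10.00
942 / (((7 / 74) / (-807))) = -56254356 / 7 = -8036336.57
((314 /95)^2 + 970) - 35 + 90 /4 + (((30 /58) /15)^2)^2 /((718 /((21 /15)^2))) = 2219215808583791 /2291572757975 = 968.42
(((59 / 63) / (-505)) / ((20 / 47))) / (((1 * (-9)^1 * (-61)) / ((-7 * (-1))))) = -2773 / 49904100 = -0.00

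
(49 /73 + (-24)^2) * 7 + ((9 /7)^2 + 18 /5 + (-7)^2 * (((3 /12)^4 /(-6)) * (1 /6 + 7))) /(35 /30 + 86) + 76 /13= 755068292913373 /186777776640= 4042.60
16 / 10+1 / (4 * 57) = 1829 / 1140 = 1.60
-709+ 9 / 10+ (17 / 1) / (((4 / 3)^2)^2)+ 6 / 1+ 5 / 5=-890523 / 1280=-695.72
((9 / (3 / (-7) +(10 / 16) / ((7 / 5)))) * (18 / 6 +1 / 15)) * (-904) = -6986112 / 5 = -1397222.40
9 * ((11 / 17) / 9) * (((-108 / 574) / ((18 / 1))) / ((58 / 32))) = -528 / 141491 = -0.00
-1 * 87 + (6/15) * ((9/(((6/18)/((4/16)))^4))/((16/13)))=-881403/10240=-86.07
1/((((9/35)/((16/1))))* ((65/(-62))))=-6944/117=-59.35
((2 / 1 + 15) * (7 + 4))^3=6539203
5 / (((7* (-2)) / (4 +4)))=-2.86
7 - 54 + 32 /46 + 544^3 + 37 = 3702751018 /23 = 160989174.70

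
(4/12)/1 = 1/3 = 0.33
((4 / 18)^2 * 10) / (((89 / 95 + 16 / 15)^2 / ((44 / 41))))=15884000 / 120309129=0.13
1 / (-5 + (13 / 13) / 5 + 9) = 5 / 21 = 0.24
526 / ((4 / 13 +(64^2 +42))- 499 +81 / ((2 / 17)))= 0.12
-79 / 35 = -2.26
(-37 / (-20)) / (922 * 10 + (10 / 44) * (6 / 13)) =5291 / 26369500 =0.00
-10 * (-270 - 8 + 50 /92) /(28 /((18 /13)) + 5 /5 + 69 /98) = 56284830 /444797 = 126.54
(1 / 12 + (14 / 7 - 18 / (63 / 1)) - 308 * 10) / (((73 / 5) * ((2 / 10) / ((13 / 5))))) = -16806985 / 6132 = -2740.87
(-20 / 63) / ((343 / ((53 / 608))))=-265 / 3284568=-0.00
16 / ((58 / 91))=728 / 29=25.10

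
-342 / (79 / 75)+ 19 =-24149 / 79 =-305.68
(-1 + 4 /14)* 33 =-165 /7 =-23.57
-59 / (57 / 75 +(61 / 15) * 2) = -4425 / 667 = -6.63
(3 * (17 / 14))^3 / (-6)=-44217 / 5488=-8.06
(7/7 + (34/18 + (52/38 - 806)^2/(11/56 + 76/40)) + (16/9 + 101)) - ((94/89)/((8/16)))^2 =308927.36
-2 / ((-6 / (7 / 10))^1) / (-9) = -7 / 270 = -0.03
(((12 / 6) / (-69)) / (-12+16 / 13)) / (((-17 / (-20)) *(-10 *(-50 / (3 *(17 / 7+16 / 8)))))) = 403 / 4789750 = 0.00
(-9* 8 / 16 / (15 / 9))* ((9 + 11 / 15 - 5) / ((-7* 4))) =639 / 1400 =0.46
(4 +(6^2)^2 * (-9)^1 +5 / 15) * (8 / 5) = -279832 / 15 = -18655.47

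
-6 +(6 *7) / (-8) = -45 / 4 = -11.25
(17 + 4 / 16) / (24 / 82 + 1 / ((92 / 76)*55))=56.06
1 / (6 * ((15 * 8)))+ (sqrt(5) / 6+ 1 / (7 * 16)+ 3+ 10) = sqrt(5) / 6+ 16393 / 1260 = 13.38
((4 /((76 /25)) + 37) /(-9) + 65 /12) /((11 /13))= 10309 /7524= 1.37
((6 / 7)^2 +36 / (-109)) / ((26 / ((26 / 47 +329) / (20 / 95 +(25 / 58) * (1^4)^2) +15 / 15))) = 18470275560 / 2307189157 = 8.01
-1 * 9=-9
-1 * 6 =-6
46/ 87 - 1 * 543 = -47195/ 87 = -542.47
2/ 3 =0.67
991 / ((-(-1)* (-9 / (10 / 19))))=-9910 / 171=-57.95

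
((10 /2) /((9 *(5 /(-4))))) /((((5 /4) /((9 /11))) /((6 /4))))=-24 /55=-0.44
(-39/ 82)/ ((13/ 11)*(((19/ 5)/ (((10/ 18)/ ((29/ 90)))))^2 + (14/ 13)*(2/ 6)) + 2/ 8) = -1828125/ 24657892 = -0.07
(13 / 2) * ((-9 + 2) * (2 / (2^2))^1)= -91 / 4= -22.75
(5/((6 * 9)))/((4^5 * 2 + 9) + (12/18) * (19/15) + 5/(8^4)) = 51200/1137906339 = 0.00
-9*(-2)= 18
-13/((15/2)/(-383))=9958/15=663.87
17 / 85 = 1 / 5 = 0.20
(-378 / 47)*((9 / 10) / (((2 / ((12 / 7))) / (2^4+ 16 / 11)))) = -279936 / 2585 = -108.29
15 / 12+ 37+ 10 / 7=1111 / 28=39.68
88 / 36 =22 / 9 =2.44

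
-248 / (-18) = 124 / 9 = 13.78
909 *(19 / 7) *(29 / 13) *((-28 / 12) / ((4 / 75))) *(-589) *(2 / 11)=7375148775 / 286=25787233.48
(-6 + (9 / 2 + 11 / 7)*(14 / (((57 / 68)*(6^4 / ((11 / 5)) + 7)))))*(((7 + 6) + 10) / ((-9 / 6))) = 89.39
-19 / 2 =-9.50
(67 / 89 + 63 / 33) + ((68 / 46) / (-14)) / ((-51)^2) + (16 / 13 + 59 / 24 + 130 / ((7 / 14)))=668017142575 / 2508033528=266.35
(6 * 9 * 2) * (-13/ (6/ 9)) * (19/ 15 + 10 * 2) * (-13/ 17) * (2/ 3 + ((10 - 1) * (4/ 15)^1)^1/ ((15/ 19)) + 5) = 633669894/ 2125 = 298197.60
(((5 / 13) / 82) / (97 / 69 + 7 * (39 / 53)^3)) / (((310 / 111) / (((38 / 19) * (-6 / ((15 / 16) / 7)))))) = -63853940808 / 1780028820895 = -0.04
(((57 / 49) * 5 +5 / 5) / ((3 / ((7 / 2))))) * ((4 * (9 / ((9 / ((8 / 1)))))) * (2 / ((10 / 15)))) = 5344 / 7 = 763.43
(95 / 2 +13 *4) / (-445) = -199 / 890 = -0.22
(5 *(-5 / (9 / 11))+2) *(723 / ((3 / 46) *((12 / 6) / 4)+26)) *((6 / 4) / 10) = -118.96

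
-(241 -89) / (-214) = 76 / 107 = 0.71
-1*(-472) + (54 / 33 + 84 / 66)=474.91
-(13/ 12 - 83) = 983/ 12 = 81.92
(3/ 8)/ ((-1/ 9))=-27/ 8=-3.38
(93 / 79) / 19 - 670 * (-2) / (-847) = -1932569 / 1271347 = -1.52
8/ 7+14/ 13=202/ 91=2.22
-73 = -73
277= 277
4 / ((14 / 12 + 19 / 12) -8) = -16 / 21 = -0.76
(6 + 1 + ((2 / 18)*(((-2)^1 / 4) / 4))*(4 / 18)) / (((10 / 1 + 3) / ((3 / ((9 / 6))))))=1.08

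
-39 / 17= -2.29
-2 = -2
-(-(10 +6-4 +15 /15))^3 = 2197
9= 9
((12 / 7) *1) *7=12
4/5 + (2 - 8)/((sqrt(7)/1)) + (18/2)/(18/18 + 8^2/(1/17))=489/605 - 6 * sqrt(7)/7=-1.46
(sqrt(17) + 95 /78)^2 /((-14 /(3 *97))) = -10907941 /28392- 9215 *sqrt(17) /182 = -592.95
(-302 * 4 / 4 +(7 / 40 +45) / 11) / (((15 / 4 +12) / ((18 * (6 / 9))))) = -87382 / 385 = -226.97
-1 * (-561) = 561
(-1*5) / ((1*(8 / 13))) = -65 / 8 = -8.12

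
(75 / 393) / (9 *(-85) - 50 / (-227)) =-0.00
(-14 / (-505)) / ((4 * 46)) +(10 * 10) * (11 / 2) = 25553007 / 46460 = 550.00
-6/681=-2/227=-0.01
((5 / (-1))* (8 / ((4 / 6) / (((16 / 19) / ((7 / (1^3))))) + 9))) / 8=-120 / 349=-0.34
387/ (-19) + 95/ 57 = -1066/ 57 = -18.70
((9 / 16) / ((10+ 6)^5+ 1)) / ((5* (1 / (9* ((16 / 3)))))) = 27 / 5242885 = 0.00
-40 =-40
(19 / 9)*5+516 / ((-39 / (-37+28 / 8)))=53093 / 117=453.79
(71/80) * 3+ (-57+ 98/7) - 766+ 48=-60667/80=-758.34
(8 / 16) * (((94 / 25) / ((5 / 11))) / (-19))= -517 / 2375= -0.22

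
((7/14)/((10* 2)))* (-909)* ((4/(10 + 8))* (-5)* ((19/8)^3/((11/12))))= 2078277/5632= 369.01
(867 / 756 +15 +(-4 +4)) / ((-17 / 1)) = -4069 / 4284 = -0.95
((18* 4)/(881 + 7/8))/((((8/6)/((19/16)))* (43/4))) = 2052/303365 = 0.01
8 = 8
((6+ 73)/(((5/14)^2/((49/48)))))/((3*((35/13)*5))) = 352261/22500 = 15.66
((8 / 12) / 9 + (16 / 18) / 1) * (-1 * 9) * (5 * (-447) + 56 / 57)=3310814 / 171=19361.49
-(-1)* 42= 42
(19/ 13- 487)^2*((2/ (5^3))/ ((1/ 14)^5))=42855261990912/ 21125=2028651455.19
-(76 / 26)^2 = -1444 / 169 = -8.54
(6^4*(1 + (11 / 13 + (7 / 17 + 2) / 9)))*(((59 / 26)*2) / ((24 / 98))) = 145879860 / 2873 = 50776.14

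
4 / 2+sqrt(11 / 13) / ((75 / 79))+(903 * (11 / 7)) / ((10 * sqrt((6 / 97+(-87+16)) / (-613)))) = 79 * sqrt(143) / 975+2+1419 * sqrt(409151141) / 68810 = 420.10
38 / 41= 0.93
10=10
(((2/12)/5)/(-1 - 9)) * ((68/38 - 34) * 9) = 459/475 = 0.97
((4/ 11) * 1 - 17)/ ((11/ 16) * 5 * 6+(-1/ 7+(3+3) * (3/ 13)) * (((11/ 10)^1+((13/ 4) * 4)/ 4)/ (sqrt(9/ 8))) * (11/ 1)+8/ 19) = 18421785072600/ 141810880632773 - 3152071846560 * sqrt(2)/ 12891898239343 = -0.22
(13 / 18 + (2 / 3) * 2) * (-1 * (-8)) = 148 / 9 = 16.44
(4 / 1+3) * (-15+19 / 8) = -707 / 8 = -88.38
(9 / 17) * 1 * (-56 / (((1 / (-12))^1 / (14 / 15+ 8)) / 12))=3241728 / 85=38137.98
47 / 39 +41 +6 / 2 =1763 / 39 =45.21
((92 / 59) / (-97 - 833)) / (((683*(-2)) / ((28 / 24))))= 161 / 112428630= 0.00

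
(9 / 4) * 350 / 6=131.25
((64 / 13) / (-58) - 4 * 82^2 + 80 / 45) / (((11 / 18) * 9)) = -182504768 / 37323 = -4889.87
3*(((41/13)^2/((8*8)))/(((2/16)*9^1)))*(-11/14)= -18491/56784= -0.33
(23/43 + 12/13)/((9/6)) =1630/1677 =0.97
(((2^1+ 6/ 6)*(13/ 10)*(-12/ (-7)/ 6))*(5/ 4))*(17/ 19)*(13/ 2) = 8619/ 1064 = 8.10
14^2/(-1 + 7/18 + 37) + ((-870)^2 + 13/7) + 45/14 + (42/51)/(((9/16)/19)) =1061991968761/1403010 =756938.27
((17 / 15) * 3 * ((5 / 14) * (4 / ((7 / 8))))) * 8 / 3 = 14.80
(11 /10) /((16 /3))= 33 /160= 0.21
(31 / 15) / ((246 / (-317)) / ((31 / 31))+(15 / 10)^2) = 39308 / 28035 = 1.40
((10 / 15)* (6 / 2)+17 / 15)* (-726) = -11374 / 5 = -2274.80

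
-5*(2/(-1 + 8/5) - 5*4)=250/3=83.33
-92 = -92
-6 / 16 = -3 / 8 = -0.38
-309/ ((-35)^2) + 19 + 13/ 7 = 25241/ 1225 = 20.60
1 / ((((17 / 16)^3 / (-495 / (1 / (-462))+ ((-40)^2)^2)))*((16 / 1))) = 713904640 / 4913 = 145309.31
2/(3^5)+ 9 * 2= 4376/243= 18.01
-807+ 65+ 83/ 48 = -35533/ 48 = -740.27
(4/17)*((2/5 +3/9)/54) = 22/6885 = 0.00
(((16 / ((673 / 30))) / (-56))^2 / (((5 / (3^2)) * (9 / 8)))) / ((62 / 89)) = 256320 / 687999151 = 0.00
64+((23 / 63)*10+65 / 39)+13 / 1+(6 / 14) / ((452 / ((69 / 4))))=9378151 / 113904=82.33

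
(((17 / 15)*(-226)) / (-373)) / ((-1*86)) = -1921 / 240585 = -0.01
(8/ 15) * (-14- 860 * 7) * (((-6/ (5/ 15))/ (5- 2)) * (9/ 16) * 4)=217224/ 5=43444.80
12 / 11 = 1.09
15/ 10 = 3/ 2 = 1.50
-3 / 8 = -0.38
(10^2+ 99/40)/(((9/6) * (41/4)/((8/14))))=16396/4305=3.81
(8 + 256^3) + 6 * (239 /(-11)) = 184548030 /11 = 16777093.64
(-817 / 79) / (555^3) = -0.00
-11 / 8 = -1.38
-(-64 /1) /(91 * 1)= 64 /91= 0.70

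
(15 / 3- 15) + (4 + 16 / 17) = -86 / 17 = -5.06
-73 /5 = -14.60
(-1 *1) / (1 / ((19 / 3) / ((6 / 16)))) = -152 / 9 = -16.89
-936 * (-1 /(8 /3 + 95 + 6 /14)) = 4914 /515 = 9.54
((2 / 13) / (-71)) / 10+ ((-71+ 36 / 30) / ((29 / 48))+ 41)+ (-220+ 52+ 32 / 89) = -576916682 / 2382263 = -242.17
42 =42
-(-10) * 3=30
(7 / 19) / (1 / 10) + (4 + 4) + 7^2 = 1153 / 19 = 60.68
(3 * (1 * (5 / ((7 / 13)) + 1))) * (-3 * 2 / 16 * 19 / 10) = -1539 / 70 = -21.99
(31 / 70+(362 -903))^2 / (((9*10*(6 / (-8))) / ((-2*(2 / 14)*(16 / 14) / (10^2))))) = 318175538 / 22509375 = 14.14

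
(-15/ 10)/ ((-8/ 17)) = 51/ 16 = 3.19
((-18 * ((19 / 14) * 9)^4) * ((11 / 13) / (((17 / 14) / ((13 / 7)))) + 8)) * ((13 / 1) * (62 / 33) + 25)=-47215947428901 / 256564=-184031849.48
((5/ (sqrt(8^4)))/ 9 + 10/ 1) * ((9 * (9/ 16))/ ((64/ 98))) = 2542365/ 32768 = 77.59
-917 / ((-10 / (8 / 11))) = 3668 / 55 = 66.69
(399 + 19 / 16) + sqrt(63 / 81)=sqrt(7) / 3 + 6403 / 16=401.07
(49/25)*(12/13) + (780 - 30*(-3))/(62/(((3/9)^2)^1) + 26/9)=2756487/820300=3.36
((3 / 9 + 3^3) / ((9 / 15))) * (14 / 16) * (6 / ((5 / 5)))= 1435 / 6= 239.17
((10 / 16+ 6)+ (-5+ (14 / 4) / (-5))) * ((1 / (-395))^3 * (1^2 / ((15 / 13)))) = -481 / 36977925000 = -0.00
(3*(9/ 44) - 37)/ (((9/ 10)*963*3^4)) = -8005/ 15444594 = -0.00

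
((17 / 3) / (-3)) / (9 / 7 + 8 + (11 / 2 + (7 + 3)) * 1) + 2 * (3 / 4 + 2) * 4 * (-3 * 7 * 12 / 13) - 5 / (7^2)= -848736289 / 1989351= -426.64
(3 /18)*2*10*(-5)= -50 /3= -16.67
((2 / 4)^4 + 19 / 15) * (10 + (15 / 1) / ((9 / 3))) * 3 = 957 / 16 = 59.81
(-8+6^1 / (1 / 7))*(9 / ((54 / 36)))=204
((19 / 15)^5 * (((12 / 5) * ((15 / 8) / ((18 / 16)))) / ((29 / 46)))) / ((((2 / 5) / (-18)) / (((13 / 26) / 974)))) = -113900554 / 238325625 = -0.48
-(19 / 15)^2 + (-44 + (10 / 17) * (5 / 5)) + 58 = 49663 / 3825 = 12.98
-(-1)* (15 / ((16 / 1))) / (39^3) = 5 / 316368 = 0.00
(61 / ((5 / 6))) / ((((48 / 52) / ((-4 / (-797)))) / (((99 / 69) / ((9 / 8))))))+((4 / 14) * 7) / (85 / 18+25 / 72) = 18107456 / 20072445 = 0.90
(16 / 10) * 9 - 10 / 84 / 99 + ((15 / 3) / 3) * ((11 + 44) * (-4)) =-7323649 / 20790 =-352.27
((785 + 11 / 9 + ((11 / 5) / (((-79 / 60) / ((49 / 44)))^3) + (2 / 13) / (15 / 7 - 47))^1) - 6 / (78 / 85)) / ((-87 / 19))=-16206164200296803 / 95339179707057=-169.98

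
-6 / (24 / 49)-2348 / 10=-4941 / 20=-247.05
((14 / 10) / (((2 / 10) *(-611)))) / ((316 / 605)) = -4235 / 193076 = -0.02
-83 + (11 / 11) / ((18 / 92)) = -701 / 9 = -77.89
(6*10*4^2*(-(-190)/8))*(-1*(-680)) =15504000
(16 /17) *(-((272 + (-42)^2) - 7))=-32464 /17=-1909.65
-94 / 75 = -1.25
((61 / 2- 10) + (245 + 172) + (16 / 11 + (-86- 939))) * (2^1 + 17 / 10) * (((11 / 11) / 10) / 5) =-477041 / 11000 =-43.37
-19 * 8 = -152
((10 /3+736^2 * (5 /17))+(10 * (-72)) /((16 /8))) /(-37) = -8107250 /1887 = -4296.37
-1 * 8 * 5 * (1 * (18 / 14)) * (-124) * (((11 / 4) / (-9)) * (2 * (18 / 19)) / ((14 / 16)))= -3928320 / 931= -4219.46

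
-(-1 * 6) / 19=6 / 19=0.32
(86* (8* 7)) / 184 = 602 / 23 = 26.17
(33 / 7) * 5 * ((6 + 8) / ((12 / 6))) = 165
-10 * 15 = -150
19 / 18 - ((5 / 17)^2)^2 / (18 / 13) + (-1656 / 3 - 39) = -147819604 / 250563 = -589.95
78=78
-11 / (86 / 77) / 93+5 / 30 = 81 / 1333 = 0.06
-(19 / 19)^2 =-1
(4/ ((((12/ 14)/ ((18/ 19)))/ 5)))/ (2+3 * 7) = 420/ 437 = 0.96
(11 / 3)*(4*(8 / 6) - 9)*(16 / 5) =-1936 / 45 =-43.02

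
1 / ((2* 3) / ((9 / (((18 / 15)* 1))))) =5 / 4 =1.25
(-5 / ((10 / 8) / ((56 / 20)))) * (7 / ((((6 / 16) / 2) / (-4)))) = 25088 / 15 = 1672.53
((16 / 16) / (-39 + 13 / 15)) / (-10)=3 / 1144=0.00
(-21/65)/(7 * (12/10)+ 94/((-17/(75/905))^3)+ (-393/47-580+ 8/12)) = 86262272715213/154673093933683637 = 0.00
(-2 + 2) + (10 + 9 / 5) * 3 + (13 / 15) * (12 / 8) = 36.70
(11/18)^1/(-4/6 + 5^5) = 11/56238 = 0.00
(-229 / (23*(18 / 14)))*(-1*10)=16030 / 207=77.44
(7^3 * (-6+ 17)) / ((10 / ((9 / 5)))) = 33957 / 50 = 679.14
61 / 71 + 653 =46424 / 71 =653.86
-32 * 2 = -64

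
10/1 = 10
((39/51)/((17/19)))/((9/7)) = 1729/2601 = 0.66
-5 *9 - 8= -53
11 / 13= 0.85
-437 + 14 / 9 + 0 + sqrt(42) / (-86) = -3919 / 9 - sqrt(42) / 86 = -435.52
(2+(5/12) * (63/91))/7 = 17/52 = 0.33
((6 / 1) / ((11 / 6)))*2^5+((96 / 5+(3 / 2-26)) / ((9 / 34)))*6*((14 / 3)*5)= -267140 / 99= -2698.38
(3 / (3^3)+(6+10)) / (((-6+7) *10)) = 29 / 18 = 1.61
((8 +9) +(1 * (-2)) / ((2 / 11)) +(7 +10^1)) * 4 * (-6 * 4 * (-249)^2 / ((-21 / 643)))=4191692749.71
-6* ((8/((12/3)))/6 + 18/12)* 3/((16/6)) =-99/8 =-12.38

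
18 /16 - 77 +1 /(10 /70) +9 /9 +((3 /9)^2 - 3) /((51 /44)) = -258389 /3672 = -70.37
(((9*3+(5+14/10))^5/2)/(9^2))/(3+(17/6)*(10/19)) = 2467947726533/43200000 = 57128.42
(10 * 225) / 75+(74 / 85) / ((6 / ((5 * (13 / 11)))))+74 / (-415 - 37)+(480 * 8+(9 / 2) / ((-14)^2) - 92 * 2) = 91615114957 / 24850056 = 3686.72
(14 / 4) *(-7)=-49 / 2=-24.50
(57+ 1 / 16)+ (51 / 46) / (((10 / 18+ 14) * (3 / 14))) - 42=15.42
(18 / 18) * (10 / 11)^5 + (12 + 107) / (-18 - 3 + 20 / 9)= -155585621 / 27217619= -5.72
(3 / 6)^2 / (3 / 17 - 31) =-17 / 2096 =-0.01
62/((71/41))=2542/71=35.80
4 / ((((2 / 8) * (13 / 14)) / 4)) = 896 / 13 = 68.92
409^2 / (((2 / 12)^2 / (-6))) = -36132696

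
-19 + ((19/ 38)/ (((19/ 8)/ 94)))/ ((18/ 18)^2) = 15/ 19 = 0.79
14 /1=14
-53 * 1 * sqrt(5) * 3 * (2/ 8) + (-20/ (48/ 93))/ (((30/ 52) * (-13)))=31/ 6 -159 * sqrt(5)/ 4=-83.72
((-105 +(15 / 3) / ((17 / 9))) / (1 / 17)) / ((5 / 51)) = -17748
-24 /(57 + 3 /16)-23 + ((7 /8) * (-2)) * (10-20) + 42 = 22009 /610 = 36.08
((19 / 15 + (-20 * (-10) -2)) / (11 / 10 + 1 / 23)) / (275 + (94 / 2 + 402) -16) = 68747 / 279306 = 0.25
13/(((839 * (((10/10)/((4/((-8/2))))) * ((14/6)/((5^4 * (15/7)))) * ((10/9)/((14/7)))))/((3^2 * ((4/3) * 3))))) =-23692500/41111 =-576.31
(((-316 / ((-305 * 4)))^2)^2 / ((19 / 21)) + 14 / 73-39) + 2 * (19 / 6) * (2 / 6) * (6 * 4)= 427176214211894 / 36007840250625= 11.86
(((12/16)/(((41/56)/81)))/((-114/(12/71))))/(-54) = 126/55309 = 0.00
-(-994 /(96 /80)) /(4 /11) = 27335 /12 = 2277.92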